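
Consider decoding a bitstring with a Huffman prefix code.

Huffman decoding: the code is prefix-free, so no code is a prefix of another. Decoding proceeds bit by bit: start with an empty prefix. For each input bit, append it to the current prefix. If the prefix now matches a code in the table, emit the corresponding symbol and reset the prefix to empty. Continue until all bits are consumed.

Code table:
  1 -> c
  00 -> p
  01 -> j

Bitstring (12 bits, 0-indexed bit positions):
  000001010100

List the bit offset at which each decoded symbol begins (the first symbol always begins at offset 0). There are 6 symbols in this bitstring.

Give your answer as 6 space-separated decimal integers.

Answer: 0 2 4 6 8 10

Derivation:
Bit 0: prefix='0' (no match yet)
Bit 1: prefix='00' -> emit 'p', reset
Bit 2: prefix='0' (no match yet)
Bit 3: prefix='00' -> emit 'p', reset
Bit 4: prefix='0' (no match yet)
Bit 5: prefix='01' -> emit 'j', reset
Bit 6: prefix='0' (no match yet)
Bit 7: prefix='01' -> emit 'j', reset
Bit 8: prefix='0' (no match yet)
Bit 9: prefix='01' -> emit 'j', reset
Bit 10: prefix='0' (no match yet)
Bit 11: prefix='00' -> emit 'p', reset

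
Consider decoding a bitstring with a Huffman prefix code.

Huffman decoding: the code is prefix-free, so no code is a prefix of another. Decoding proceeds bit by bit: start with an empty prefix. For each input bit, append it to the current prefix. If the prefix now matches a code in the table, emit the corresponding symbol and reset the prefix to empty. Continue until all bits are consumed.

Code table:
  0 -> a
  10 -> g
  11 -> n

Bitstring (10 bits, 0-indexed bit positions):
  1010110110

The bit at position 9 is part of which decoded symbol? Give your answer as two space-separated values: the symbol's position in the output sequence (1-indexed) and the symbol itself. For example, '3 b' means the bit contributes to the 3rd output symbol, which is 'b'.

Answer: 6 a

Derivation:
Bit 0: prefix='1' (no match yet)
Bit 1: prefix='10' -> emit 'g', reset
Bit 2: prefix='1' (no match yet)
Bit 3: prefix='10' -> emit 'g', reset
Bit 4: prefix='1' (no match yet)
Bit 5: prefix='11' -> emit 'n', reset
Bit 6: prefix='0' -> emit 'a', reset
Bit 7: prefix='1' (no match yet)
Bit 8: prefix='11' -> emit 'n', reset
Bit 9: prefix='0' -> emit 'a', reset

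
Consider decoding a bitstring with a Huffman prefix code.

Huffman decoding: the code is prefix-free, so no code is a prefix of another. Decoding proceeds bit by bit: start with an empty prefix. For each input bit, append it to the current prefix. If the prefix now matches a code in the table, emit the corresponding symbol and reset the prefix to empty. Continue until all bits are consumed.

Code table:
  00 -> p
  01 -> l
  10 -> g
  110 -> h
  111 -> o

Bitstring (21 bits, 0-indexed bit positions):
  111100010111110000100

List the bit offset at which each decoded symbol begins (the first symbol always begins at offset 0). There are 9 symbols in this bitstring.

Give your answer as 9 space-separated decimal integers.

Answer: 0 3 5 7 9 12 15 17 19

Derivation:
Bit 0: prefix='1' (no match yet)
Bit 1: prefix='11' (no match yet)
Bit 2: prefix='111' -> emit 'o', reset
Bit 3: prefix='1' (no match yet)
Bit 4: prefix='10' -> emit 'g', reset
Bit 5: prefix='0' (no match yet)
Bit 6: prefix='00' -> emit 'p', reset
Bit 7: prefix='1' (no match yet)
Bit 8: prefix='10' -> emit 'g', reset
Bit 9: prefix='1' (no match yet)
Bit 10: prefix='11' (no match yet)
Bit 11: prefix='111' -> emit 'o', reset
Bit 12: prefix='1' (no match yet)
Bit 13: prefix='11' (no match yet)
Bit 14: prefix='110' -> emit 'h', reset
Bit 15: prefix='0' (no match yet)
Bit 16: prefix='00' -> emit 'p', reset
Bit 17: prefix='0' (no match yet)
Bit 18: prefix='01' -> emit 'l', reset
Bit 19: prefix='0' (no match yet)
Bit 20: prefix='00' -> emit 'p', reset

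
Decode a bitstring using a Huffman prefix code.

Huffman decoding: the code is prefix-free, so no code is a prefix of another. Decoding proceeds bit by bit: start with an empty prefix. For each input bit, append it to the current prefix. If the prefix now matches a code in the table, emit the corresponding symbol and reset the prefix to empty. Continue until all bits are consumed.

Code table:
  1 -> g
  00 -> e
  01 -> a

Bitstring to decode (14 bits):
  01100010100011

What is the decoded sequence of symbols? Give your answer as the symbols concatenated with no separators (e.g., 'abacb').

Bit 0: prefix='0' (no match yet)
Bit 1: prefix='01' -> emit 'a', reset
Bit 2: prefix='1' -> emit 'g', reset
Bit 3: prefix='0' (no match yet)
Bit 4: prefix='00' -> emit 'e', reset
Bit 5: prefix='0' (no match yet)
Bit 6: prefix='01' -> emit 'a', reset
Bit 7: prefix='0' (no match yet)
Bit 8: prefix='01' -> emit 'a', reset
Bit 9: prefix='0' (no match yet)
Bit 10: prefix='00' -> emit 'e', reset
Bit 11: prefix='0' (no match yet)
Bit 12: prefix='01' -> emit 'a', reset
Bit 13: prefix='1' -> emit 'g', reset

Answer: ageaaeag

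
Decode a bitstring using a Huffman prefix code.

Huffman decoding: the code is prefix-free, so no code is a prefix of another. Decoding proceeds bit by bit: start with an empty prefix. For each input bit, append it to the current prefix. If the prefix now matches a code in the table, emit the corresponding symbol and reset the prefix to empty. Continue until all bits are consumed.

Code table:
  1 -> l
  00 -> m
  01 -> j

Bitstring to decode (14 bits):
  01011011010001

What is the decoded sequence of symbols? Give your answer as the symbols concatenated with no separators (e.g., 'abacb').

Bit 0: prefix='0' (no match yet)
Bit 1: prefix='01' -> emit 'j', reset
Bit 2: prefix='0' (no match yet)
Bit 3: prefix='01' -> emit 'j', reset
Bit 4: prefix='1' -> emit 'l', reset
Bit 5: prefix='0' (no match yet)
Bit 6: prefix='01' -> emit 'j', reset
Bit 7: prefix='1' -> emit 'l', reset
Bit 8: prefix='0' (no match yet)
Bit 9: prefix='01' -> emit 'j', reset
Bit 10: prefix='0' (no match yet)
Bit 11: prefix='00' -> emit 'm', reset
Bit 12: prefix='0' (no match yet)
Bit 13: prefix='01' -> emit 'j', reset

Answer: jjljljmj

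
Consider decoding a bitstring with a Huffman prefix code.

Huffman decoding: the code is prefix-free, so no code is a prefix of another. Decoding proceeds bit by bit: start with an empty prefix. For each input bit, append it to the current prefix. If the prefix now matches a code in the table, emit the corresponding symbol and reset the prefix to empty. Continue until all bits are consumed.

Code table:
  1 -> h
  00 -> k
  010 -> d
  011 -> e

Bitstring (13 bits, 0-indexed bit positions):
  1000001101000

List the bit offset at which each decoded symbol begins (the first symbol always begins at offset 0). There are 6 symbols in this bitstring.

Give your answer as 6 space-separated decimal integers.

Bit 0: prefix='1' -> emit 'h', reset
Bit 1: prefix='0' (no match yet)
Bit 2: prefix='00' -> emit 'k', reset
Bit 3: prefix='0' (no match yet)
Bit 4: prefix='00' -> emit 'k', reset
Bit 5: prefix='0' (no match yet)
Bit 6: prefix='01' (no match yet)
Bit 7: prefix='011' -> emit 'e', reset
Bit 8: prefix='0' (no match yet)
Bit 9: prefix='01' (no match yet)
Bit 10: prefix='010' -> emit 'd', reset
Bit 11: prefix='0' (no match yet)
Bit 12: prefix='00' -> emit 'k', reset

Answer: 0 1 3 5 8 11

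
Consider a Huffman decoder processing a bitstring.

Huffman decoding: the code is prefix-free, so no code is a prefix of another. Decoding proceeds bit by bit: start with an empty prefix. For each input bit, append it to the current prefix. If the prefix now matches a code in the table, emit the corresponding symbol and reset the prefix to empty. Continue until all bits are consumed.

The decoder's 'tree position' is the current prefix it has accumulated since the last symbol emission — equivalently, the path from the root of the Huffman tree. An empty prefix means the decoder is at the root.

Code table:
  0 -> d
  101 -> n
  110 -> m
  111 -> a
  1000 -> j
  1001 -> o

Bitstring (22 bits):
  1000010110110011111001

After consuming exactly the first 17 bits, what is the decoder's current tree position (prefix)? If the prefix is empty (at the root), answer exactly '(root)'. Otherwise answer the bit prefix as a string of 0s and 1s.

Bit 0: prefix='1' (no match yet)
Bit 1: prefix='10' (no match yet)
Bit 2: prefix='100' (no match yet)
Bit 3: prefix='1000' -> emit 'j', reset
Bit 4: prefix='0' -> emit 'd', reset
Bit 5: prefix='1' (no match yet)
Bit 6: prefix='10' (no match yet)
Bit 7: prefix='101' -> emit 'n', reset
Bit 8: prefix='1' (no match yet)
Bit 9: prefix='10' (no match yet)
Bit 10: prefix='101' -> emit 'n', reset
Bit 11: prefix='1' (no match yet)
Bit 12: prefix='10' (no match yet)
Bit 13: prefix='100' (no match yet)
Bit 14: prefix='1001' -> emit 'o', reset
Bit 15: prefix='1' (no match yet)
Bit 16: prefix='11' (no match yet)

Answer: 11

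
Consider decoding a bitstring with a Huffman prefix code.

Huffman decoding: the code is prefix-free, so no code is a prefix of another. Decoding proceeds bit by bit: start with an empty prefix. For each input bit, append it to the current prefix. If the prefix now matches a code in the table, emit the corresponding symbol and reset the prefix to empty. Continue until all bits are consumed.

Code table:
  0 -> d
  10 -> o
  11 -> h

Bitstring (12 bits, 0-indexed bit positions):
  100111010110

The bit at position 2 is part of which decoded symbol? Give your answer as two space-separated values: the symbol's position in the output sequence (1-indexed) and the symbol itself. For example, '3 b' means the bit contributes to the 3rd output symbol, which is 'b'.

Bit 0: prefix='1' (no match yet)
Bit 1: prefix='10' -> emit 'o', reset
Bit 2: prefix='0' -> emit 'd', reset
Bit 3: prefix='1' (no match yet)
Bit 4: prefix='11' -> emit 'h', reset
Bit 5: prefix='1' (no match yet)
Bit 6: prefix='10' -> emit 'o', reset

Answer: 2 d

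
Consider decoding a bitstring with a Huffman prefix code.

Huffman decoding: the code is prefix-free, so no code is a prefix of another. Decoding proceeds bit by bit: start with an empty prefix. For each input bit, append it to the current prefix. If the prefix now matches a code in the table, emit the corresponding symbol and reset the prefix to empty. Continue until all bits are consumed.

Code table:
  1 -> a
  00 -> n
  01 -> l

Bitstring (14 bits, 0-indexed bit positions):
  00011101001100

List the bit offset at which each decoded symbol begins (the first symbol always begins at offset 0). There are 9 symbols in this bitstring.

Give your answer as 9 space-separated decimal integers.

Answer: 0 2 4 5 6 8 10 11 12

Derivation:
Bit 0: prefix='0' (no match yet)
Bit 1: prefix='00' -> emit 'n', reset
Bit 2: prefix='0' (no match yet)
Bit 3: prefix='01' -> emit 'l', reset
Bit 4: prefix='1' -> emit 'a', reset
Bit 5: prefix='1' -> emit 'a', reset
Bit 6: prefix='0' (no match yet)
Bit 7: prefix='01' -> emit 'l', reset
Bit 8: prefix='0' (no match yet)
Bit 9: prefix='00' -> emit 'n', reset
Bit 10: prefix='1' -> emit 'a', reset
Bit 11: prefix='1' -> emit 'a', reset
Bit 12: prefix='0' (no match yet)
Bit 13: prefix='00' -> emit 'n', reset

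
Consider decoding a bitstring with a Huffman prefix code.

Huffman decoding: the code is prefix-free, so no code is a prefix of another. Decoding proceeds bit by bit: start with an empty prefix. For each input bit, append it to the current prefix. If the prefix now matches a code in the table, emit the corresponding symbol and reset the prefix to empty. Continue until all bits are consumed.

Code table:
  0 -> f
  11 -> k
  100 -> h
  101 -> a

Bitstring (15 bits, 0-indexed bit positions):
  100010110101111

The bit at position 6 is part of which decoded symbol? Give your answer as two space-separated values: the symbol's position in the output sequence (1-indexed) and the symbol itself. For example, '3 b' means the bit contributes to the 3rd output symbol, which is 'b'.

Bit 0: prefix='1' (no match yet)
Bit 1: prefix='10' (no match yet)
Bit 2: prefix='100' -> emit 'h', reset
Bit 3: prefix='0' -> emit 'f', reset
Bit 4: prefix='1' (no match yet)
Bit 5: prefix='10' (no match yet)
Bit 6: prefix='101' -> emit 'a', reset
Bit 7: prefix='1' (no match yet)
Bit 8: prefix='10' (no match yet)
Bit 9: prefix='101' -> emit 'a', reset
Bit 10: prefix='0' -> emit 'f', reset

Answer: 3 a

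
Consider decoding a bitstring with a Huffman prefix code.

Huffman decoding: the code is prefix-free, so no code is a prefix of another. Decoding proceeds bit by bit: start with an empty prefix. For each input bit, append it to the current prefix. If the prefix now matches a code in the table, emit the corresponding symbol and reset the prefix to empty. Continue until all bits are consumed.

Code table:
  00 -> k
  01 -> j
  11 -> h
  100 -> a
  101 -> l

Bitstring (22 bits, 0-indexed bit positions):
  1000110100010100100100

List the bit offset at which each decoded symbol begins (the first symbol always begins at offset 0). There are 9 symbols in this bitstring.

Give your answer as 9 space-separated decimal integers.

Bit 0: prefix='1' (no match yet)
Bit 1: prefix='10' (no match yet)
Bit 2: prefix='100' -> emit 'a', reset
Bit 3: prefix='0' (no match yet)
Bit 4: prefix='01' -> emit 'j', reset
Bit 5: prefix='1' (no match yet)
Bit 6: prefix='10' (no match yet)
Bit 7: prefix='101' -> emit 'l', reset
Bit 8: prefix='0' (no match yet)
Bit 9: prefix='00' -> emit 'k', reset
Bit 10: prefix='0' (no match yet)
Bit 11: prefix='01' -> emit 'j', reset
Bit 12: prefix='0' (no match yet)
Bit 13: prefix='01' -> emit 'j', reset
Bit 14: prefix='0' (no match yet)
Bit 15: prefix='00' -> emit 'k', reset
Bit 16: prefix='1' (no match yet)
Bit 17: prefix='10' (no match yet)
Bit 18: prefix='100' -> emit 'a', reset
Bit 19: prefix='1' (no match yet)
Bit 20: prefix='10' (no match yet)
Bit 21: prefix='100' -> emit 'a', reset

Answer: 0 3 5 8 10 12 14 16 19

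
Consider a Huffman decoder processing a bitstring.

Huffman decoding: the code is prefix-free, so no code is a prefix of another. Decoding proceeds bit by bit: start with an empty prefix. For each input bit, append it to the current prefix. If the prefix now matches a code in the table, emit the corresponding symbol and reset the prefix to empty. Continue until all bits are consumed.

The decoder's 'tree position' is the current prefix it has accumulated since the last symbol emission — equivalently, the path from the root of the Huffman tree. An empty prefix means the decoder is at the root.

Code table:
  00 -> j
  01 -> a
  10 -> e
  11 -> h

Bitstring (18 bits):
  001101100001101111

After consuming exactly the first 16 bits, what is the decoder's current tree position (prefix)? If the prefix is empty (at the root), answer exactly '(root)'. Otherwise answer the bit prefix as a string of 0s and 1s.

Answer: (root)

Derivation:
Bit 0: prefix='0' (no match yet)
Bit 1: prefix='00' -> emit 'j', reset
Bit 2: prefix='1' (no match yet)
Bit 3: prefix='11' -> emit 'h', reset
Bit 4: prefix='0' (no match yet)
Bit 5: prefix='01' -> emit 'a', reset
Bit 6: prefix='1' (no match yet)
Bit 7: prefix='10' -> emit 'e', reset
Bit 8: prefix='0' (no match yet)
Bit 9: prefix='00' -> emit 'j', reset
Bit 10: prefix='0' (no match yet)
Bit 11: prefix='01' -> emit 'a', reset
Bit 12: prefix='1' (no match yet)
Bit 13: prefix='10' -> emit 'e', reset
Bit 14: prefix='1' (no match yet)
Bit 15: prefix='11' -> emit 'h', reset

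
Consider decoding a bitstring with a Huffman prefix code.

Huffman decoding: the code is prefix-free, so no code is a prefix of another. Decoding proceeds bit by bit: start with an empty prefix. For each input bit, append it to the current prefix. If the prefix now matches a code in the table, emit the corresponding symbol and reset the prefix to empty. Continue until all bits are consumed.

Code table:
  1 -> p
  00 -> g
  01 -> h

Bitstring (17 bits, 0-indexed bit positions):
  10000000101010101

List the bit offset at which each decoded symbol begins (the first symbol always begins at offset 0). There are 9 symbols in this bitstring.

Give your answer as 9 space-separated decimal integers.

Answer: 0 1 3 5 7 9 11 13 15

Derivation:
Bit 0: prefix='1' -> emit 'p', reset
Bit 1: prefix='0' (no match yet)
Bit 2: prefix='00' -> emit 'g', reset
Bit 3: prefix='0' (no match yet)
Bit 4: prefix='00' -> emit 'g', reset
Bit 5: prefix='0' (no match yet)
Bit 6: prefix='00' -> emit 'g', reset
Bit 7: prefix='0' (no match yet)
Bit 8: prefix='01' -> emit 'h', reset
Bit 9: prefix='0' (no match yet)
Bit 10: prefix='01' -> emit 'h', reset
Bit 11: prefix='0' (no match yet)
Bit 12: prefix='01' -> emit 'h', reset
Bit 13: prefix='0' (no match yet)
Bit 14: prefix='01' -> emit 'h', reset
Bit 15: prefix='0' (no match yet)
Bit 16: prefix='01' -> emit 'h', reset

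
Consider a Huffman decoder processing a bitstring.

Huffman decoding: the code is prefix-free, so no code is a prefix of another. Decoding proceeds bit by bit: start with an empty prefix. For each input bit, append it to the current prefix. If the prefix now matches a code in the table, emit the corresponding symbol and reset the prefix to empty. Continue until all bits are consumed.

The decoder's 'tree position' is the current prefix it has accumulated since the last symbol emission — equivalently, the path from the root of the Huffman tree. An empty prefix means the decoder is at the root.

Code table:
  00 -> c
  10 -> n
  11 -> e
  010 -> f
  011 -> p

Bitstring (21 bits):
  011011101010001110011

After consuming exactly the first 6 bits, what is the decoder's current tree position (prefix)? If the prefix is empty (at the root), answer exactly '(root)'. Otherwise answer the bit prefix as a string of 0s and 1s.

Answer: (root)

Derivation:
Bit 0: prefix='0' (no match yet)
Bit 1: prefix='01' (no match yet)
Bit 2: prefix='011' -> emit 'p', reset
Bit 3: prefix='0' (no match yet)
Bit 4: prefix='01' (no match yet)
Bit 5: prefix='011' -> emit 'p', reset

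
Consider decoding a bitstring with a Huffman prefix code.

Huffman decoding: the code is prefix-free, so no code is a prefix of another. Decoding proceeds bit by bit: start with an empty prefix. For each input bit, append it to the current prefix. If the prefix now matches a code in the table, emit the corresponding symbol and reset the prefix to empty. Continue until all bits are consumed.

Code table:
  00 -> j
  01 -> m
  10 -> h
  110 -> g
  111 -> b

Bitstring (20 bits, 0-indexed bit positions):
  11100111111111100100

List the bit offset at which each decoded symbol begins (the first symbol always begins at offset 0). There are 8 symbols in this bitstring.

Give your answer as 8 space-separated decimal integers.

Answer: 0 3 5 8 11 14 16 18

Derivation:
Bit 0: prefix='1' (no match yet)
Bit 1: prefix='11' (no match yet)
Bit 2: prefix='111' -> emit 'b', reset
Bit 3: prefix='0' (no match yet)
Bit 4: prefix='00' -> emit 'j', reset
Bit 5: prefix='1' (no match yet)
Bit 6: prefix='11' (no match yet)
Bit 7: prefix='111' -> emit 'b', reset
Bit 8: prefix='1' (no match yet)
Bit 9: prefix='11' (no match yet)
Bit 10: prefix='111' -> emit 'b', reset
Bit 11: prefix='1' (no match yet)
Bit 12: prefix='11' (no match yet)
Bit 13: prefix='111' -> emit 'b', reset
Bit 14: prefix='1' (no match yet)
Bit 15: prefix='10' -> emit 'h', reset
Bit 16: prefix='0' (no match yet)
Bit 17: prefix='01' -> emit 'm', reset
Bit 18: prefix='0' (no match yet)
Bit 19: prefix='00' -> emit 'j', reset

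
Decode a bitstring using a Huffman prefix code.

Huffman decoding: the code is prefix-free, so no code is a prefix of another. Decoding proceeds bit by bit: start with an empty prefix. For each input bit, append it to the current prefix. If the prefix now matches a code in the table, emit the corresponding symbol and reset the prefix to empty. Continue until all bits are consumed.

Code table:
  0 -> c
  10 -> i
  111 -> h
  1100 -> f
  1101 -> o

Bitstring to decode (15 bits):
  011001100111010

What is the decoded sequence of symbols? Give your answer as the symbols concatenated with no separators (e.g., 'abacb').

Bit 0: prefix='0' -> emit 'c', reset
Bit 1: prefix='1' (no match yet)
Bit 2: prefix='11' (no match yet)
Bit 3: prefix='110' (no match yet)
Bit 4: prefix='1100' -> emit 'f', reset
Bit 5: prefix='1' (no match yet)
Bit 6: prefix='11' (no match yet)
Bit 7: prefix='110' (no match yet)
Bit 8: prefix='1100' -> emit 'f', reset
Bit 9: prefix='1' (no match yet)
Bit 10: prefix='11' (no match yet)
Bit 11: prefix='111' -> emit 'h', reset
Bit 12: prefix='0' -> emit 'c', reset
Bit 13: prefix='1' (no match yet)
Bit 14: prefix='10' -> emit 'i', reset

Answer: cffhci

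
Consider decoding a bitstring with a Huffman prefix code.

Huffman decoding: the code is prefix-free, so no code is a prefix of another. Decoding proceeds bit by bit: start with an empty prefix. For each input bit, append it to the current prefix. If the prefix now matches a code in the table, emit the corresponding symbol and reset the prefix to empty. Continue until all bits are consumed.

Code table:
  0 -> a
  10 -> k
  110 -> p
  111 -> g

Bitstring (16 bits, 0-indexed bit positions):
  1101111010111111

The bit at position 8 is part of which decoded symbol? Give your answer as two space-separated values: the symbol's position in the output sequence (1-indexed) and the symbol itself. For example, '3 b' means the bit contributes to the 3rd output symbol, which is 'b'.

Bit 0: prefix='1' (no match yet)
Bit 1: prefix='11' (no match yet)
Bit 2: prefix='110' -> emit 'p', reset
Bit 3: prefix='1' (no match yet)
Bit 4: prefix='11' (no match yet)
Bit 5: prefix='111' -> emit 'g', reset
Bit 6: prefix='1' (no match yet)
Bit 7: prefix='10' -> emit 'k', reset
Bit 8: prefix='1' (no match yet)
Bit 9: prefix='10' -> emit 'k', reset
Bit 10: prefix='1' (no match yet)
Bit 11: prefix='11' (no match yet)
Bit 12: prefix='111' -> emit 'g', reset

Answer: 4 k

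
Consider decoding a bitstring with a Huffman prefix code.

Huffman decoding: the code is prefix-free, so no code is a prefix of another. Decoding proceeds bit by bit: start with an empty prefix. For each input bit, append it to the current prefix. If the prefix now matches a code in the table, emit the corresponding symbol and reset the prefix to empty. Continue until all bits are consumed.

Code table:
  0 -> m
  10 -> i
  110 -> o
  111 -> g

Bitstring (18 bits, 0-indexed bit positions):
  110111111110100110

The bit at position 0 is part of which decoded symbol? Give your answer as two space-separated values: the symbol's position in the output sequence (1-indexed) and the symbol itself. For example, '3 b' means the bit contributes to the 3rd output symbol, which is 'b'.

Answer: 1 o

Derivation:
Bit 0: prefix='1' (no match yet)
Bit 1: prefix='11' (no match yet)
Bit 2: prefix='110' -> emit 'o', reset
Bit 3: prefix='1' (no match yet)
Bit 4: prefix='11' (no match yet)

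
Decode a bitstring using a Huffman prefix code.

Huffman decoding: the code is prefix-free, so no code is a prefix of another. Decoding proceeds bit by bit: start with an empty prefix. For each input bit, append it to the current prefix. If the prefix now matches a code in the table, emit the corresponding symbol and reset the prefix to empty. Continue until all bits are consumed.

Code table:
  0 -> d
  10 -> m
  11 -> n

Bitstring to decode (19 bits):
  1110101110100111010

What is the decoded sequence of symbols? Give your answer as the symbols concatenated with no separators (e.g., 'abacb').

Answer: nmmnmmdnmm

Derivation:
Bit 0: prefix='1' (no match yet)
Bit 1: prefix='11' -> emit 'n', reset
Bit 2: prefix='1' (no match yet)
Bit 3: prefix='10' -> emit 'm', reset
Bit 4: prefix='1' (no match yet)
Bit 5: prefix='10' -> emit 'm', reset
Bit 6: prefix='1' (no match yet)
Bit 7: prefix='11' -> emit 'n', reset
Bit 8: prefix='1' (no match yet)
Bit 9: prefix='10' -> emit 'm', reset
Bit 10: prefix='1' (no match yet)
Bit 11: prefix='10' -> emit 'm', reset
Bit 12: prefix='0' -> emit 'd', reset
Bit 13: prefix='1' (no match yet)
Bit 14: prefix='11' -> emit 'n', reset
Bit 15: prefix='1' (no match yet)
Bit 16: prefix='10' -> emit 'm', reset
Bit 17: prefix='1' (no match yet)
Bit 18: prefix='10' -> emit 'm', reset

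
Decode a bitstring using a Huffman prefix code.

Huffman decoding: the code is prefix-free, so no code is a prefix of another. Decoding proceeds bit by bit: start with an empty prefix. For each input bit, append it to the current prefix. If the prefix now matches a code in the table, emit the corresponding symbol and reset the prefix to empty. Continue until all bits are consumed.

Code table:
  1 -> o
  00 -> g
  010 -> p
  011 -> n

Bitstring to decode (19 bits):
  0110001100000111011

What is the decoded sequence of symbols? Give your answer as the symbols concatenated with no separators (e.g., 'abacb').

Answer: ngnggnon

Derivation:
Bit 0: prefix='0' (no match yet)
Bit 1: prefix='01' (no match yet)
Bit 2: prefix='011' -> emit 'n', reset
Bit 3: prefix='0' (no match yet)
Bit 4: prefix='00' -> emit 'g', reset
Bit 5: prefix='0' (no match yet)
Bit 6: prefix='01' (no match yet)
Bit 7: prefix='011' -> emit 'n', reset
Bit 8: prefix='0' (no match yet)
Bit 9: prefix='00' -> emit 'g', reset
Bit 10: prefix='0' (no match yet)
Bit 11: prefix='00' -> emit 'g', reset
Bit 12: prefix='0' (no match yet)
Bit 13: prefix='01' (no match yet)
Bit 14: prefix='011' -> emit 'n', reset
Bit 15: prefix='1' -> emit 'o', reset
Bit 16: prefix='0' (no match yet)
Bit 17: prefix='01' (no match yet)
Bit 18: prefix='011' -> emit 'n', reset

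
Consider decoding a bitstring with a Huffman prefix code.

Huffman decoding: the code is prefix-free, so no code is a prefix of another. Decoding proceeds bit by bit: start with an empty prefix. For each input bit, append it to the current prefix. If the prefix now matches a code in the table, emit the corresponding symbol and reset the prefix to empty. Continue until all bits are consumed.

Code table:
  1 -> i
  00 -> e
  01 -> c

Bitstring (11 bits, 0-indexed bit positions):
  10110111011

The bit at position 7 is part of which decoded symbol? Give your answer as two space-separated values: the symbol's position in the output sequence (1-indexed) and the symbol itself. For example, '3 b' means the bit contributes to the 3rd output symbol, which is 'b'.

Answer: 6 i

Derivation:
Bit 0: prefix='1' -> emit 'i', reset
Bit 1: prefix='0' (no match yet)
Bit 2: prefix='01' -> emit 'c', reset
Bit 3: prefix='1' -> emit 'i', reset
Bit 4: prefix='0' (no match yet)
Bit 5: prefix='01' -> emit 'c', reset
Bit 6: prefix='1' -> emit 'i', reset
Bit 7: prefix='1' -> emit 'i', reset
Bit 8: prefix='0' (no match yet)
Bit 9: prefix='01' -> emit 'c', reset
Bit 10: prefix='1' -> emit 'i', reset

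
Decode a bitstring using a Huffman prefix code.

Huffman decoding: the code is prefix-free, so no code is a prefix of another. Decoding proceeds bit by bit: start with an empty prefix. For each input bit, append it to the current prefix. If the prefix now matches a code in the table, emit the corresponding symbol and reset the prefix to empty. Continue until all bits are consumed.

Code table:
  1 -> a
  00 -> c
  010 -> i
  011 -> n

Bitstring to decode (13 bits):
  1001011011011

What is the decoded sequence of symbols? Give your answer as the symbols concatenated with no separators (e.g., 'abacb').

Bit 0: prefix='1' -> emit 'a', reset
Bit 1: prefix='0' (no match yet)
Bit 2: prefix='00' -> emit 'c', reset
Bit 3: prefix='1' -> emit 'a', reset
Bit 4: prefix='0' (no match yet)
Bit 5: prefix='01' (no match yet)
Bit 6: prefix='011' -> emit 'n', reset
Bit 7: prefix='0' (no match yet)
Bit 8: prefix='01' (no match yet)
Bit 9: prefix='011' -> emit 'n', reset
Bit 10: prefix='0' (no match yet)
Bit 11: prefix='01' (no match yet)
Bit 12: prefix='011' -> emit 'n', reset

Answer: acannn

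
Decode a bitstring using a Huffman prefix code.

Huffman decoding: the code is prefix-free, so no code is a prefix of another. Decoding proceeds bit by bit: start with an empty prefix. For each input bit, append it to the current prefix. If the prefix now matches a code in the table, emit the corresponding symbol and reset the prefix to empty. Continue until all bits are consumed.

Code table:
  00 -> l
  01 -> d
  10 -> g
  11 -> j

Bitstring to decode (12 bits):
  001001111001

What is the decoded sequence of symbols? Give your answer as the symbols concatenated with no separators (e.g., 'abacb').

Answer: lgdjgd

Derivation:
Bit 0: prefix='0' (no match yet)
Bit 1: prefix='00' -> emit 'l', reset
Bit 2: prefix='1' (no match yet)
Bit 3: prefix='10' -> emit 'g', reset
Bit 4: prefix='0' (no match yet)
Bit 5: prefix='01' -> emit 'd', reset
Bit 6: prefix='1' (no match yet)
Bit 7: prefix='11' -> emit 'j', reset
Bit 8: prefix='1' (no match yet)
Bit 9: prefix='10' -> emit 'g', reset
Bit 10: prefix='0' (no match yet)
Bit 11: prefix='01' -> emit 'd', reset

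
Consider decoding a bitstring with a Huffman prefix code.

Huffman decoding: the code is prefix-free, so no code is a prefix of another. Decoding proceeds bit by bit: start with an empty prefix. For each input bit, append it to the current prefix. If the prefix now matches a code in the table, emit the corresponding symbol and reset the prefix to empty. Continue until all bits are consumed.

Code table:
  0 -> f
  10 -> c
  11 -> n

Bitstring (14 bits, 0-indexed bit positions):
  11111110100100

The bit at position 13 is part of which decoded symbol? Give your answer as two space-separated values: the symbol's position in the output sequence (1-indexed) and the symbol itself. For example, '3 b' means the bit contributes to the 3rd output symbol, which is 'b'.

Bit 0: prefix='1' (no match yet)
Bit 1: prefix='11' -> emit 'n', reset
Bit 2: prefix='1' (no match yet)
Bit 3: prefix='11' -> emit 'n', reset
Bit 4: prefix='1' (no match yet)
Bit 5: prefix='11' -> emit 'n', reset
Bit 6: prefix='1' (no match yet)
Bit 7: prefix='10' -> emit 'c', reset
Bit 8: prefix='1' (no match yet)
Bit 9: prefix='10' -> emit 'c', reset
Bit 10: prefix='0' -> emit 'f', reset
Bit 11: prefix='1' (no match yet)
Bit 12: prefix='10' -> emit 'c', reset
Bit 13: prefix='0' -> emit 'f', reset

Answer: 8 f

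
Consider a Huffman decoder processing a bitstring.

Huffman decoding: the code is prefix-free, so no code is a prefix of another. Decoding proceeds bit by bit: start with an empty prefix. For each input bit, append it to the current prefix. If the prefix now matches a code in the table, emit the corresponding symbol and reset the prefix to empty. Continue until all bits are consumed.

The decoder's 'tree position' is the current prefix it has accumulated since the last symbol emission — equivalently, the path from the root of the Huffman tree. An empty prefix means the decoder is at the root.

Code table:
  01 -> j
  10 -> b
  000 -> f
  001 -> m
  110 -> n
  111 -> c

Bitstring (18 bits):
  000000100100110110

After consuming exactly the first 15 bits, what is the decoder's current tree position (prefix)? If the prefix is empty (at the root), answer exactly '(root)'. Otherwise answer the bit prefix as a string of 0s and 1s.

Answer: (root)

Derivation:
Bit 0: prefix='0' (no match yet)
Bit 1: prefix='00' (no match yet)
Bit 2: prefix='000' -> emit 'f', reset
Bit 3: prefix='0' (no match yet)
Bit 4: prefix='00' (no match yet)
Bit 5: prefix='000' -> emit 'f', reset
Bit 6: prefix='1' (no match yet)
Bit 7: prefix='10' -> emit 'b', reset
Bit 8: prefix='0' (no match yet)
Bit 9: prefix='01' -> emit 'j', reset
Bit 10: prefix='0' (no match yet)
Bit 11: prefix='00' (no match yet)
Bit 12: prefix='001' -> emit 'm', reset
Bit 13: prefix='1' (no match yet)
Bit 14: prefix='10' -> emit 'b', reset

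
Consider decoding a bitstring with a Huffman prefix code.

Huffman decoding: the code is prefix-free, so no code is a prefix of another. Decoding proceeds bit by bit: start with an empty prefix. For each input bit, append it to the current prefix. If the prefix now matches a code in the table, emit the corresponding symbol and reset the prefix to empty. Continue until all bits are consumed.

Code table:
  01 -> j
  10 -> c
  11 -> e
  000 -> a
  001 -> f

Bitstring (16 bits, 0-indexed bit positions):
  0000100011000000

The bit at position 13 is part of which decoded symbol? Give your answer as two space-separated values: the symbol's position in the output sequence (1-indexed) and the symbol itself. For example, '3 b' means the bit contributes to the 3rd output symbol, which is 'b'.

Answer: 6 a

Derivation:
Bit 0: prefix='0' (no match yet)
Bit 1: prefix='00' (no match yet)
Bit 2: prefix='000' -> emit 'a', reset
Bit 3: prefix='0' (no match yet)
Bit 4: prefix='01' -> emit 'j', reset
Bit 5: prefix='0' (no match yet)
Bit 6: prefix='00' (no match yet)
Bit 7: prefix='000' -> emit 'a', reset
Bit 8: prefix='1' (no match yet)
Bit 9: prefix='11' -> emit 'e', reset
Bit 10: prefix='0' (no match yet)
Bit 11: prefix='00' (no match yet)
Bit 12: prefix='000' -> emit 'a', reset
Bit 13: prefix='0' (no match yet)
Bit 14: prefix='00' (no match yet)
Bit 15: prefix='000' -> emit 'a', reset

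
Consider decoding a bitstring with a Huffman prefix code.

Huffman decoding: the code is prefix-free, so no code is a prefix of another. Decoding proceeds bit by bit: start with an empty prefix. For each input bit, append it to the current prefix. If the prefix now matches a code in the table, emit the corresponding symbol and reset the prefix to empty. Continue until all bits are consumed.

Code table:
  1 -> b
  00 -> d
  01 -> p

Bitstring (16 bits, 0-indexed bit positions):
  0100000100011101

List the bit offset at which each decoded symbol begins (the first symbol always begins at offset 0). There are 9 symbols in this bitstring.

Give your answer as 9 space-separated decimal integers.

Bit 0: prefix='0' (no match yet)
Bit 1: prefix='01' -> emit 'p', reset
Bit 2: prefix='0' (no match yet)
Bit 3: prefix='00' -> emit 'd', reset
Bit 4: prefix='0' (no match yet)
Bit 5: prefix='00' -> emit 'd', reset
Bit 6: prefix='0' (no match yet)
Bit 7: prefix='01' -> emit 'p', reset
Bit 8: prefix='0' (no match yet)
Bit 9: prefix='00' -> emit 'd', reset
Bit 10: prefix='0' (no match yet)
Bit 11: prefix='01' -> emit 'p', reset
Bit 12: prefix='1' -> emit 'b', reset
Bit 13: prefix='1' -> emit 'b', reset
Bit 14: prefix='0' (no match yet)
Bit 15: prefix='01' -> emit 'p', reset

Answer: 0 2 4 6 8 10 12 13 14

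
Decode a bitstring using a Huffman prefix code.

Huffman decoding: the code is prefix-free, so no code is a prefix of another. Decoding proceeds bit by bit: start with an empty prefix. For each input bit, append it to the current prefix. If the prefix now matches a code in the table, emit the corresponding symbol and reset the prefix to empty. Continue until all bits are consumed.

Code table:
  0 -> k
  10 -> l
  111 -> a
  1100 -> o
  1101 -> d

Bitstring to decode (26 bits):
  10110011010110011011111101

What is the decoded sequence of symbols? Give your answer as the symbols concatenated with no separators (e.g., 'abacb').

Answer: lodkodad

Derivation:
Bit 0: prefix='1' (no match yet)
Bit 1: prefix='10' -> emit 'l', reset
Bit 2: prefix='1' (no match yet)
Bit 3: prefix='11' (no match yet)
Bit 4: prefix='110' (no match yet)
Bit 5: prefix='1100' -> emit 'o', reset
Bit 6: prefix='1' (no match yet)
Bit 7: prefix='11' (no match yet)
Bit 8: prefix='110' (no match yet)
Bit 9: prefix='1101' -> emit 'd', reset
Bit 10: prefix='0' -> emit 'k', reset
Bit 11: prefix='1' (no match yet)
Bit 12: prefix='11' (no match yet)
Bit 13: prefix='110' (no match yet)
Bit 14: prefix='1100' -> emit 'o', reset
Bit 15: prefix='1' (no match yet)
Bit 16: prefix='11' (no match yet)
Bit 17: prefix='110' (no match yet)
Bit 18: prefix='1101' -> emit 'd', reset
Bit 19: prefix='1' (no match yet)
Bit 20: prefix='11' (no match yet)
Bit 21: prefix='111' -> emit 'a', reset
Bit 22: prefix='1' (no match yet)
Bit 23: prefix='11' (no match yet)
Bit 24: prefix='110' (no match yet)
Bit 25: prefix='1101' -> emit 'd', reset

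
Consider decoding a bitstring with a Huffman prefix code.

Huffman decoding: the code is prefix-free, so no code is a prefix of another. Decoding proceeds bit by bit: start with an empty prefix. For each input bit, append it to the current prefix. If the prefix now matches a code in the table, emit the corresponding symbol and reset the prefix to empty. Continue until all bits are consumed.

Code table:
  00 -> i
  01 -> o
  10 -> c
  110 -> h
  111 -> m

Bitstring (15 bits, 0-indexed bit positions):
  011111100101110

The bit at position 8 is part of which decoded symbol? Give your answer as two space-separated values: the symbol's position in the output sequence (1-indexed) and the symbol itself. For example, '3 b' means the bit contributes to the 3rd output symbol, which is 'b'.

Bit 0: prefix='0' (no match yet)
Bit 1: prefix='01' -> emit 'o', reset
Bit 2: prefix='1' (no match yet)
Bit 3: prefix='11' (no match yet)
Bit 4: prefix='111' -> emit 'm', reset
Bit 5: prefix='1' (no match yet)
Bit 6: prefix='11' (no match yet)
Bit 7: prefix='110' -> emit 'h', reset
Bit 8: prefix='0' (no match yet)
Bit 9: prefix='01' -> emit 'o', reset
Bit 10: prefix='0' (no match yet)
Bit 11: prefix='01' -> emit 'o', reset
Bit 12: prefix='1' (no match yet)

Answer: 4 o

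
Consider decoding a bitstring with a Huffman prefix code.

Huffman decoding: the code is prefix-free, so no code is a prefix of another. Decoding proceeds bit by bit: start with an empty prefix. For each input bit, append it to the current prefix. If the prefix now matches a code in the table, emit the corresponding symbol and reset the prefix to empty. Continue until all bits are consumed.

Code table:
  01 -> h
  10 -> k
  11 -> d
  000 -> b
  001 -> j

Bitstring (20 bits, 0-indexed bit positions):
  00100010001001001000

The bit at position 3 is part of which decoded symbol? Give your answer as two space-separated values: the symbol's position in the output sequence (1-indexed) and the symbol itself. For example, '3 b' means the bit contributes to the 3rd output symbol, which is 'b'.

Answer: 2 b

Derivation:
Bit 0: prefix='0' (no match yet)
Bit 1: prefix='00' (no match yet)
Bit 2: prefix='001' -> emit 'j', reset
Bit 3: prefix='0' (no match yet)
Bit 4: prefix='00' (no match yet)
Bit 5: prefix='000' -> emit 'b', reset
Bit 6: prefix='1' (no match yet)
Bit 7: prefix='10' -> emit 'k', reset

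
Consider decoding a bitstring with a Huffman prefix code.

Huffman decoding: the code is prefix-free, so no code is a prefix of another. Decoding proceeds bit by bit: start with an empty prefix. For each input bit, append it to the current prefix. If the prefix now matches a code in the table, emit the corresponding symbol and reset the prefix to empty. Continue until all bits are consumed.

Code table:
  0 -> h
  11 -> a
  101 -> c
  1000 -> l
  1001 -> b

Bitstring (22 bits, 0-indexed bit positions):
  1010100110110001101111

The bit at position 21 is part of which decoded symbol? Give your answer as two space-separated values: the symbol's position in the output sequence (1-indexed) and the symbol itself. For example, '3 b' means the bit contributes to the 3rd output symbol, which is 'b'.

Bit 0: prefix='1' (no match yet)
Bit 1: prefix='10' (no match yet)
Bit 2: prefix='101' -> emit 'c', reset
Bit 3: prefix='0' -> emit 'h', reset
Bit 4: prefix='1' (no match yet)
Bit 5: prefix='10' (no match yet)
Bit 6: prefix='100' (no match yet)
Bit 7: prefix='1001' -> emit 'b', reset
Bit 8: prefix='1' (no match yet)
Bit 9: prefix='10' (no match yet)
Bit 10: prefix='101' -> emit 'c', reset
Bit 11: prefix='1' (no match yet)
Bit 12: prefix='10' (no match yet)
Bit 13: prefix='100' (no match yet)
Bit 14: prefix='1000' -> emit 'l', reset
Bit 15: prefix='1' (no match yet)
Bit 16: prefix='11' -> emit 'a', reset
Bit 17: prefix='0' -> emit 'h', reset
Bit 18: prefix='1' (no match yet)
Bit 19: prefix='11' -> emit 'a', reset
Bit 20: prefix='1' (no match yet)
Bit 21: prefix='11' -> emit 'a', reset

Answer: 9 a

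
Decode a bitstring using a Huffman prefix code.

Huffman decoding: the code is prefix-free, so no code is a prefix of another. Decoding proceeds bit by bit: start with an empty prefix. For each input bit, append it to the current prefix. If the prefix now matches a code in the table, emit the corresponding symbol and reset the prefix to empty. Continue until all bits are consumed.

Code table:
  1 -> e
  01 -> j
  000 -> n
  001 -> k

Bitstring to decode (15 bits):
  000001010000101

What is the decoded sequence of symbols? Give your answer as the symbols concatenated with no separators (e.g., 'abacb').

Answer: nkjnjj

Derivation:
Bit 0: prefix='0' (no match yet)
Bit 1: prefix='00' (no match yet)
Bit 2: prefix='000' -> emit 'n', reset
Bit 3: prefix='0' (no match yet)
Bit 4: prefix='00' (no match yet)
Bit 5: prefix='001' -> emit 'k', reset
Bit 6: prefix='0' (no match yet)
Bit 7: prefix='01' -> emit 'j', reset
Bit 8: prefix='0' (no match yet)
Bit 9: prefix='00' (no match yet)
Bit 10: prefix='000' -> emit 'n', reset
Bit 11: prefix='0' (no match yet)
Bit 12: prefix='01' -> emit 'j', reset
Bit 13: prefix='0' (no match yet)
Bit 14: prefix='01' -> emit 'j', reset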